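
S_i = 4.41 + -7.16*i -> [4.41, -2.75, -9.91, -17.07, -24.23]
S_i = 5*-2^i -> [5, -10, 20, -40, 80]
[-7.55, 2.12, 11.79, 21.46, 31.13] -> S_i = -7.55 + 9.67*i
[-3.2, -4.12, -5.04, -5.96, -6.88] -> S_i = -3.20 + -0.92*i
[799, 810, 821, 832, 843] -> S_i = 799 + 11*i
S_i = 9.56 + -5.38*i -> [9.56, 4.18, -1.2, -6.58, -11.96]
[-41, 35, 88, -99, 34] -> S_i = Random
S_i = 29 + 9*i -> [29, 38, 47, 56, 65]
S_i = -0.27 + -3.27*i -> [-0.27, -3.54, -6.81, -10.08, -13.35]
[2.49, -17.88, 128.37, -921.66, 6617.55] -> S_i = 2.49*(-7.18)^i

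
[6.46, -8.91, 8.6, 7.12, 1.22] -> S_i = Random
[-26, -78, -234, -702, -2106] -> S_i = -26*3^i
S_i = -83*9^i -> [-83, -747, -6723, -60507, -544563]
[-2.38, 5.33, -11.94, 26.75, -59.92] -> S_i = -2.38*(-2.24)^i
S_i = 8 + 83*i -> [8, 91, 174, 257, 340]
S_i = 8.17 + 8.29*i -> [8.17, 16.46, 24.75, 33.04, 41.33]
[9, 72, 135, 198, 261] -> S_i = 9 + 63*i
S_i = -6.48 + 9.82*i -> [-6.48, 3.34, 13.16, 22.98, 32.8]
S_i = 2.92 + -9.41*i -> [2.92, -6.49, -15.9, -25.31, -34.72]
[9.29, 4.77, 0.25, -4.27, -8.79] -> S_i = 9.29 + -4.52*i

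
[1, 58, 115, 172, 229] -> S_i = 1 + 57*i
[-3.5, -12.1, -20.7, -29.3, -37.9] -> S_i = -3.50 + -8.60*i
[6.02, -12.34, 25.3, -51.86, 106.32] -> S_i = 6.02*(-2.05)^i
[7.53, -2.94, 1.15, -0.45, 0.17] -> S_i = 7.53*(-0.39)^i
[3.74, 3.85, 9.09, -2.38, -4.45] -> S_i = Random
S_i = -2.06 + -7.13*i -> [-2.06, -9.19, -16.32, -23.45, -30.58]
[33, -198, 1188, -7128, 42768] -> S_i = 33*-6^i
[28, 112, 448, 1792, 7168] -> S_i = 28*4^i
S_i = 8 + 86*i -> [8, 94, 180, 266, 352]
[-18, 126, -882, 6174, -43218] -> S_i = -18*-7^i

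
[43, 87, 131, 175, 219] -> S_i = 43 + 44*i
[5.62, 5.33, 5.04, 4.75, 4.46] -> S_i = 5.62 + -0.29*i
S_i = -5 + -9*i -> [-5, -14, -23, -32, -41]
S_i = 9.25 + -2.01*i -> [9.25, 7.24, 5.23, 3.22, 1.21]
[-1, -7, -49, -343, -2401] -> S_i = -1*7^i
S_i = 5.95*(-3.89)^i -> [5.95, -23.15, 90.04, -350.24, 1362.43]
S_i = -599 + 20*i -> [-599, -579, -559, -539, -519]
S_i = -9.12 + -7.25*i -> [-9.12, -16.37, -23.62, -30.87, -38.12]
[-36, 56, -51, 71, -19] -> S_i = Random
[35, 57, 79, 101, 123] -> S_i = 35 + 22*i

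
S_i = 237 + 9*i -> [237, 246, 255, 264, 273]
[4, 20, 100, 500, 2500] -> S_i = 4*5^i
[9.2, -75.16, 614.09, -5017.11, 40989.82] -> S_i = 9.20*(-8.17)^i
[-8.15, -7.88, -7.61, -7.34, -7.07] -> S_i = -8.15 + 0.27*i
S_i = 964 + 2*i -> [964, 966, 968, 970, 972]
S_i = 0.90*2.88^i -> [0.9, 2.59, 7.46, 21.5, 61.92]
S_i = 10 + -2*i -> [10, 8, 6, 4, 2]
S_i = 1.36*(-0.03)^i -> [1.36, -0.04, 0.0, -0.0, 0.0]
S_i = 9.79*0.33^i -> [9.79, 3.23, 1.07, 0.35, 0.12]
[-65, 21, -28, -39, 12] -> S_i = Random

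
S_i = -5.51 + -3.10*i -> [-5.51, -8.61, -11.71, -14.81, -17.91]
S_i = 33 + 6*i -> [33, 39, 45, 51, 57]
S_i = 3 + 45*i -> [3, 48, 93, 138, 183]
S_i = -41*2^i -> [-41, -82, -164, -328, -656]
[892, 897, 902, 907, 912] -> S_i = 892 + 5*i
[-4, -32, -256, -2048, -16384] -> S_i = -4*8^i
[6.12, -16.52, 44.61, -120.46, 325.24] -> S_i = 6.12*(-2.70)^i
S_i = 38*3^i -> [38, 114, 342, 1026, 3078]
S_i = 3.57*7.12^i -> [3.57, 25.42, 180.98, 1288.57, 9174.62]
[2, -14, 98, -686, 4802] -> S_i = 2*-7^i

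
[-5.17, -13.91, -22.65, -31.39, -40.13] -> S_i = -5.17 + -8.74*i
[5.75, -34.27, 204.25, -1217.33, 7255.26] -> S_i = 5.75*(-5.96)^i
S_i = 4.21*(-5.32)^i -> [4.21, -22.4, 119.15, -633.89, 3372.32]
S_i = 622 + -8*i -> [622, 614, 606, 598, 590]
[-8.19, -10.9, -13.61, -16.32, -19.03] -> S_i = -8.19 + -2.71*i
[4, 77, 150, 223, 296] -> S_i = 4 + 73*i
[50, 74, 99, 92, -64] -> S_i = Random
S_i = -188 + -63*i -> [-188, -251, -314, -377, -440]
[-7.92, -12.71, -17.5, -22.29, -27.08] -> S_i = -7.92 + -4.79*i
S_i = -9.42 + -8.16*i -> [-9.42, -17.58, -25.74, -33.9, -42.06]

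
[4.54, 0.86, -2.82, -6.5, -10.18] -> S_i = 4.54 + -3.68*i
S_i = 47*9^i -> [47, 423, 3807, 34263, 308367]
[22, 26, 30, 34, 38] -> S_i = 22 + 4*i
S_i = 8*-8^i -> [8, -64, 512, -4096, 32768]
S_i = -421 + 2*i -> [-421, -419, -417, -415, -413]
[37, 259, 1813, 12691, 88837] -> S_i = 37*7^i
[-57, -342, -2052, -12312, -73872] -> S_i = -57*6^i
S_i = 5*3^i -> [5, 15, 45, 135, 405]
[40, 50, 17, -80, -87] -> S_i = Random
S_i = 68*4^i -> [68, 272, 1088, 4352, 17408]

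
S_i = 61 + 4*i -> [61, 65, 69, 73, 77]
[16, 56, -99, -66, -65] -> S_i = Random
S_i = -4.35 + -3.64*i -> [-4.35, -7.99, -11.63, -15.27, -18.91]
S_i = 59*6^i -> [59, 354, 2124, 12744, 76464]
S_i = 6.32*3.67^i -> [6.32, 23.19, 85.12, 312.4, 1146.52]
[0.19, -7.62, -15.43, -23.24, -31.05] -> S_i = 0.19 + -7.81*i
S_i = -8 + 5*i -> [-8, -3, 2, 7, 12]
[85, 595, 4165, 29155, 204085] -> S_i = 85*7^i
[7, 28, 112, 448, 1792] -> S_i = 7*4^i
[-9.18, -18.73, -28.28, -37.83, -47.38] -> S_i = -9.18 + -9.55*i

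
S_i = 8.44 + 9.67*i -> [8.44, 18.11, 27.78, 37.45, 47.12]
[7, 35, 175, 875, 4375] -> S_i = 7*5^i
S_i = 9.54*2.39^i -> [9.54, 22.8, 54.49, 130.24, 311.27]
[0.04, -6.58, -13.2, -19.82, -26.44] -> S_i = 0.04 + -6.62*i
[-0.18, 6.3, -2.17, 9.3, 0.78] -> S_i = Random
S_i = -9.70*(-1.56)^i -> [-9.7, 15.13, -23.61, 36.83, -57.45]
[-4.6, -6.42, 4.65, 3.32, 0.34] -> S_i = Random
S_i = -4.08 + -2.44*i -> [-4.08, -6.52, -8.96, -11.4, -13.84]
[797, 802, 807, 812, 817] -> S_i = 797 + 5*i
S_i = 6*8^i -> [6, 48, 384, 3072, 24576]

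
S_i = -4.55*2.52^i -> [-4.55, -11.47, -28.89, -72.81, -183.49]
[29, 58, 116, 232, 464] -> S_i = 29*2^i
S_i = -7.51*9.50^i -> [-7.51, -71.34, -677.78, -6438.89, -61169.42]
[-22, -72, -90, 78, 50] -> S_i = Random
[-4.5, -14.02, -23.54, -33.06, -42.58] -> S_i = -4.50 + -9.52*i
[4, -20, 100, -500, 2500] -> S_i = 4*-5^i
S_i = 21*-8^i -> [21, -168, 1344, -10752, 86016]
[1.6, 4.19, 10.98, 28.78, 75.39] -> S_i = 1.60*2.62^i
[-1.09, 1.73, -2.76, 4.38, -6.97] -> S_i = -1.09*(-1.59)^i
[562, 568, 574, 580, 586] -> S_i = 562 + 6*i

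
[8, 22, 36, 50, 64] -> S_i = 8 + 14*i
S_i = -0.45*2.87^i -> [-0.45, -1.29, -3.71, -10.64, -30.53]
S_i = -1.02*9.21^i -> [-1.02, -9.39, -86.52, -796.85, -7339.03]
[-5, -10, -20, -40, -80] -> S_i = -5*2^i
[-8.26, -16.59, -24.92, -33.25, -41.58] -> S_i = -8.26 + -8.33*i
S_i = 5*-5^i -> [5, -25, 125, -625, 3125]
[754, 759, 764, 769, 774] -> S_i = 754 + 5*i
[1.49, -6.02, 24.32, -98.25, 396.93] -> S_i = 1.49*(-4.04)^i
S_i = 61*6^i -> [61, 366, 2196, 13176, 79056]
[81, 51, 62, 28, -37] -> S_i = Random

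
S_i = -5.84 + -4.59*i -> [-5.84, -10.43, -15.02, -19.61, -24.2]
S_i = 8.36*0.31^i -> [8.36, 2.59, 0.8, 0.25, 0.08]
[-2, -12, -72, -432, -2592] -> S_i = -2*6^i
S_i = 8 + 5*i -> [8, 13, 18, 23, 28]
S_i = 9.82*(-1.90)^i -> [9.82, -18.66, 35.45, -67.36, 127.98]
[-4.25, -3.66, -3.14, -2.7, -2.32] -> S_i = -4.25*0.86^i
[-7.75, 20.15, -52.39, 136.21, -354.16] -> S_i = -7.75*(-2.60)^i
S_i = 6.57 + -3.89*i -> [6.57, 2.68, -1.21, -5.1, -8.99]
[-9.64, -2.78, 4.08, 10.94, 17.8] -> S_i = -9.64 + 6.86*i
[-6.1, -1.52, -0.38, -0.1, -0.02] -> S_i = -6.10*0.25^i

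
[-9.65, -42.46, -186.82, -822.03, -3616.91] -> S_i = -9.65*4.40^i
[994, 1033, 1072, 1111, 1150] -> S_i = 994 + 39*i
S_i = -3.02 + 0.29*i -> [-3.02, -2.73, -2.44, -2.15, -1.86]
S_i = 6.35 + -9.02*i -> [6.35, -2.67, -11.69, -20.71, -29.73]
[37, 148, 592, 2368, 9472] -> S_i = 37*4^i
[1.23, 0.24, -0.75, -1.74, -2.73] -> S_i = 1.23 + -0.99*i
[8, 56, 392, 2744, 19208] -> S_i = 8*7^i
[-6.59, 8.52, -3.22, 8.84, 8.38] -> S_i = Random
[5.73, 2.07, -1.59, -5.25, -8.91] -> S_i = 5.73 + -3.66*i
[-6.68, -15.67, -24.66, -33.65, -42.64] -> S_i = -6.68 + -8.99*i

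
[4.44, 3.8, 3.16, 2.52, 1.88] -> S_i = 4.44 + -0.64*i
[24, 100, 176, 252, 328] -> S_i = 24 + 76*i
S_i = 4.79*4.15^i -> [4.79, 19.88, 82.5, 342.36, 1420.78]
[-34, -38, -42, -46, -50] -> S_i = -34 + -4*i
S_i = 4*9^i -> [4, 36, 324, 2916, 26244]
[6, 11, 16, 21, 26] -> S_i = 6 + 5*i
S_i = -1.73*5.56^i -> [-1.73, -9.62, -53.48, -297.35, -1653.28]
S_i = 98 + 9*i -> [98, 107, 116, 125, 134]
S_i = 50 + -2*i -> [50, 48, 46, 44, 42]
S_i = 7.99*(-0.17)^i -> [7.99, -1.36, 0.23, -0.04, 0.01]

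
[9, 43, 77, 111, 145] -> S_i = 9 + 34*i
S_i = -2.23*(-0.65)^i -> [-2.23, 1.45, -0.94, 0.61, -0.4]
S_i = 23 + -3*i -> [23, 20, 17, 14, 11]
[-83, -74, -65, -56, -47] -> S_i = -83 + 9*i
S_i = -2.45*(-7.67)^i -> [-2.45, 18.79, -144.13, 1105.48, -8479.06]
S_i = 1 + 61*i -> [1, 62, 123, 184, 245]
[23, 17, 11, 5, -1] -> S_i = 23 + -6*i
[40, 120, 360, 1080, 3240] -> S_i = 40*3^i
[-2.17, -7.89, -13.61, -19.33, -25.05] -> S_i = -2.17 + -5.72*i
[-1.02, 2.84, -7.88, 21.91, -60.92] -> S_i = -1.02*(-2.78)^i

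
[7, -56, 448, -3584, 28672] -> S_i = 7*-8^i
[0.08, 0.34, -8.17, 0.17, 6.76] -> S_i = Random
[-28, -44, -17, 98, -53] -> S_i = Random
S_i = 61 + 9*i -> [61, 70, 79, 88, 97]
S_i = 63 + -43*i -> [63, 20, -23, -66, -109]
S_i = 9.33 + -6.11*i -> [9.33, 3.22, -2.89, -9.0, -15.11]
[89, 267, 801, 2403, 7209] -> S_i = 89*3^i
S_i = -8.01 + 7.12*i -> [-8.01, -0.89, 6.23, 13.35, 20.47]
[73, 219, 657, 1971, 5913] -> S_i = 73*3^i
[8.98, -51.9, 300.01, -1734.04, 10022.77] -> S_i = 8.98*(-5.78)^i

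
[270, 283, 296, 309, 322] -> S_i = 270 + 13*i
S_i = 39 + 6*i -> [39, 45, 51, 57, 63]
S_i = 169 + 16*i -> [169, 185, 201, 217, 233]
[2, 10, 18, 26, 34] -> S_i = 2 + 8*i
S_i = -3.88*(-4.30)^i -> [-3.88, 16.68, -71.74, 308.49, -1326.49]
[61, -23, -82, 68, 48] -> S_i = Random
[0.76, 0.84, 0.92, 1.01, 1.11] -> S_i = 0.76*1.10^i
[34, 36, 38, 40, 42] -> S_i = 34 + 2*i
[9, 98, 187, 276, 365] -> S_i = 9 + 89*i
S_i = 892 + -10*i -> [892, 882, 872, 862, 852]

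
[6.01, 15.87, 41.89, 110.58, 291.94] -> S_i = 6.01*2.64^i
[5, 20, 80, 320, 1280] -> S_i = 5*4^i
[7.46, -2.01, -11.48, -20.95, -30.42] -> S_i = 7.46 + -9.47*i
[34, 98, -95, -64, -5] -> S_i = Random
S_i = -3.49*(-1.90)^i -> [-3.49, 6.63, -12.6, 23.94, -45.48]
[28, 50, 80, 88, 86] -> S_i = Random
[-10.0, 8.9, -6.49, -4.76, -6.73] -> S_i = Random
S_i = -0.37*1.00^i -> [-0.37, -0.37, -0.37, -0.37, -0.37]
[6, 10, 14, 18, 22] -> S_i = 6 + 4*i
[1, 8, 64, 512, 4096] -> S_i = 1*8^i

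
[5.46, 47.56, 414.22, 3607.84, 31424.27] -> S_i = 5.46*8.71^i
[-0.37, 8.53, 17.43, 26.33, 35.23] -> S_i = -0.37 + 8.90*i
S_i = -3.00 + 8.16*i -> [-3.0, 5.16, 13.32, 21.48, 29.64]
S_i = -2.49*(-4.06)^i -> [-2.49, 10.11, -41.04, 166.64, -676.56]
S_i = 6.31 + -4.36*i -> [6.31, 1.95, -2.41, -6.77, -11.13]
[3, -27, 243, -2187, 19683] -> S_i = 3*-9^i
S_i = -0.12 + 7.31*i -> [-0.12, 7.19, 14.5, 21.81, 29.12]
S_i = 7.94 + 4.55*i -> [7.94, 12.49, 17.04, 21.59, 26.14]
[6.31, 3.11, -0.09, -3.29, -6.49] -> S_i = 6.31 + -3.20*i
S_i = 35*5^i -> [35, 175, 875, 4375, 21875]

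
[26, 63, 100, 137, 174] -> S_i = 26 + 37*i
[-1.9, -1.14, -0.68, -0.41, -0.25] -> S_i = -1.90*0.60^i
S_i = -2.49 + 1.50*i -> [-2.49, -0.99, 0.51, 2.01, 3.51]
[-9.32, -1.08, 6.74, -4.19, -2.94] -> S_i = Random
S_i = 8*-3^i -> [8, -24, 72, -216, 648]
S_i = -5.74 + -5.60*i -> [-5.74, -11.34, -16.94, -22.54, -28.14]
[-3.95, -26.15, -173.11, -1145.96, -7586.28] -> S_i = -3.95*6.62^i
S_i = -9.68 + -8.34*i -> [-9.68, -18.02, -26.36, -34.7, -43.04]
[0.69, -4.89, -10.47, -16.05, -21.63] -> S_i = 0.69 + -5.58*i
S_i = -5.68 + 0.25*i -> [-5.68, -5.43, -5.18, -4.93, -4.68]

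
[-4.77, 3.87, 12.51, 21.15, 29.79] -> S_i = -4.77 + 8.64*i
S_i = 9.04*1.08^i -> [9.04, 9.76, 10.54, 11.39, 12.3]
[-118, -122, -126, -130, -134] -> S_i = -118 + -4*i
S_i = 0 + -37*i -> [0, -37, -74, -111, -148]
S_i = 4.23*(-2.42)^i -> [4.23, -10.24, 24.77, -59.95, 145.08]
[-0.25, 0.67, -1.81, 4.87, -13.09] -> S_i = -0.25*(-2.69)^i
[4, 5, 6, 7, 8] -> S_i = 4 + 1*i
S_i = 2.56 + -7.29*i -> [2.56, -4.73, -12.02, -19.31, -26.6]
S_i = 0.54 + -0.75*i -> [0.54, -0.21, -0.96, -1.71, -2.46]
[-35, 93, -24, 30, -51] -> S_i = Random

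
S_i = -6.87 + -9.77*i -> [-6.87, -16.64, -26.41, -36.18, -45.95]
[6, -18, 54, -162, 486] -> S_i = 6*-3^i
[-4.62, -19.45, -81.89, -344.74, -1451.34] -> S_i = -4.62*4.21^i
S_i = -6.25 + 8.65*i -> [-6.25, 2.4, 11.05, 19.7, 28.35]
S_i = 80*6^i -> [80, 480, 2880, 17280, 103680]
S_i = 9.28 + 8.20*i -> [9.28, 17.48, 25.68, 33.88, 42.08]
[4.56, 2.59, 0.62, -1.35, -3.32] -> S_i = 4.56 + -1.97*i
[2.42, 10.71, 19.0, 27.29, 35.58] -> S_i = 2.42 + 8.29*i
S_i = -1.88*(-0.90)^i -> [-1.88, 1.69, -1.52, 1.37, -1.23]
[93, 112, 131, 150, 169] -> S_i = 93 + 19*i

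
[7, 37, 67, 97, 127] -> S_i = 7 + 30*i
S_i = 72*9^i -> [72, 648, 5832, 52488, 472392]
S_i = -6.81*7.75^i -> [-6.81, -52.78, -409.03, -3169.95, -24567.1]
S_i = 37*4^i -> [37, 148, 592, 2368, 9472]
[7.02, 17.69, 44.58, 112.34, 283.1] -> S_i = 7.02*2.52^i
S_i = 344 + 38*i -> [344, 382, 420, 458, 496]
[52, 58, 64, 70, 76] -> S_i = 52 + 6*i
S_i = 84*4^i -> [84, 336, 1344, 5376, 21504]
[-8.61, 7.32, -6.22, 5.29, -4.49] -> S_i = -8.61*(-0.85)^i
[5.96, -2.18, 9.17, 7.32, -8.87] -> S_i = Random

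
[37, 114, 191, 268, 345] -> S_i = 37 + 77*i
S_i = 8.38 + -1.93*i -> [8.38, 6.45, 4.52, 2.59, 0.66]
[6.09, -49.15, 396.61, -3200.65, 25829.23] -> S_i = 6.09*(-8.07)^i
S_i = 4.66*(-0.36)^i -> [4.66, -1.68, 0.6, -0.22, 0.08]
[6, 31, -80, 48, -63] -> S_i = Random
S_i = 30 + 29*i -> [30, 59, 88, 117, 146]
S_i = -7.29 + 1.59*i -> [-7.29, -5.7, -4.11, -2.52, -0.93]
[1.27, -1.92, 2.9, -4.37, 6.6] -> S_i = 1.27*(-1.51)^i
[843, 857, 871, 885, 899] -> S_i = 843 + 14*i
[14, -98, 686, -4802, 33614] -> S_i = 14*-7^i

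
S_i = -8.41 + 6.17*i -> [-8.41, -2.24, 3.93, 10.1, 16.27]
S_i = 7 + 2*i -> [7, 9, 11, 13, 15]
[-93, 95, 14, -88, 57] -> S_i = Random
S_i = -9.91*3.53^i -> [-9.91, -34.98, -123.49, -435.91, -1538.77]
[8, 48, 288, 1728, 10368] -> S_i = 8*6^i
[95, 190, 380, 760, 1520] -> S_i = 95*2^i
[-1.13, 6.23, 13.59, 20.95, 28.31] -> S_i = -1.13 + 7.36*i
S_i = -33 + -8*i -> [-33, -41, -49, -57, -65]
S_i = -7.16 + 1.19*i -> [-7.16, -5.97, -4.78, -3.59, -2.4]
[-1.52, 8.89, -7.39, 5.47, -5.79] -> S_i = Random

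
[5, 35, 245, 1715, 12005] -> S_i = 5*7^i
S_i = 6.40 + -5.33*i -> [6.4, 1.07, -4.26, -9.59, -14.92]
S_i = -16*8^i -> [-16, -128, -1024, -8192, -65536]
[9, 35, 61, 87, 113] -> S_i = 9 + 26*i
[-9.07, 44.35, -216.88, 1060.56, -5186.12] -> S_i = -9.07*(-4.89)^i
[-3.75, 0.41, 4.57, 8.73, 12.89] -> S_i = -3.75 + 4.16*i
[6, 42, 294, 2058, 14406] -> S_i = 6*7^i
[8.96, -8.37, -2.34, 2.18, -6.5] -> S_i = Random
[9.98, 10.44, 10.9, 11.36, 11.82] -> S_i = 9.98 + 0.46*i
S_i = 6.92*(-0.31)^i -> [6.92, -2.15, 0.67, -0.21, 0.06]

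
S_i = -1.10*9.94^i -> [-1.1, -10.93, -108.68, -1080.32, -10738.37]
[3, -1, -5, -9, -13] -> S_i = 3 + -4*i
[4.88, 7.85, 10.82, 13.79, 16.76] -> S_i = 4.88 + 2.97*i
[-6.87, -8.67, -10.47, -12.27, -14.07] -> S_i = -6.87 + -1.80*i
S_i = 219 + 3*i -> [219, 222, 225, 228, 231]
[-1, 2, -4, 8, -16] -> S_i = -1*-2^i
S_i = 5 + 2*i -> [5, 7, 9, 11, 13]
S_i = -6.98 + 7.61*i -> [-6.98, 0.63, 8.24, 15.85, 23.46]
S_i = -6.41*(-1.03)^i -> [-6.41, 6.6, -6.8, 7.0, -7.21]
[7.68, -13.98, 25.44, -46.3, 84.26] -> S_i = 7.68*(-1.82)^i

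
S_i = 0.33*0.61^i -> [0.33, 0.2, 0.12, 0.07, 0.05]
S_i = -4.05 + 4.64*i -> [-4.05, 0.59, 5.23, 9.87, 14.51]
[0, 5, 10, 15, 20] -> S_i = 0 + 5*i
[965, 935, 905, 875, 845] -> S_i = 965 + -30*i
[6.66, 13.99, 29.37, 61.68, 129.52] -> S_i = 6.66*2.10^i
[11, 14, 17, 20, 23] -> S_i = 11 + 3*i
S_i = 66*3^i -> [66, 198, 594, 1782, 5346]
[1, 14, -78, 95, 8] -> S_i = Random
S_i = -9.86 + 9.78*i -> [-9.86, -0.08, 9.7, 19.48, 29.26]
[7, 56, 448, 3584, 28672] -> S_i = 7*8^i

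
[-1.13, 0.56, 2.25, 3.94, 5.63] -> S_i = -1.13 + 1.69*i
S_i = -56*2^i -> [-56, -112, -224, -448, -896]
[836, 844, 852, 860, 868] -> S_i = 836 + 8*i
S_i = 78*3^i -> [78, 234, 702, 2106, 6318]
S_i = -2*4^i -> [-2, -8, -32, -128, -512]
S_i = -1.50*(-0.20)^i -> [-1.5, 0.3, -0.06, 0.01, -0.0]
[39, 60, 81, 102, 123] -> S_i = 39 + 21*i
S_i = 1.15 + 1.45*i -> [1.15, 2.6, 4.05, 5.5, 6.95]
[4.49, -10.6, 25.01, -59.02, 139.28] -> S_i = 4.49*(-2.36)^i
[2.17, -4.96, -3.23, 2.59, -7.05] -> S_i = Random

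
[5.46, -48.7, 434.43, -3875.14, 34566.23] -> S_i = 5.46*(-8.92)^i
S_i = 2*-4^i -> [2, -8, 32, -128, 512]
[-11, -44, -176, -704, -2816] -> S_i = -11*4^i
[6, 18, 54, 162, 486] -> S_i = 6*3^i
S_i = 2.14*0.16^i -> [2.14, 0.34, 0.05, 0.01, 0.0]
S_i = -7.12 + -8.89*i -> [-7.12, -16.01, -24.9, -33.79, -42.68]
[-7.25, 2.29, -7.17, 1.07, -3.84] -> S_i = Random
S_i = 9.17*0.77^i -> [9.17, 7.06, 5.44, 4.19, 3.22]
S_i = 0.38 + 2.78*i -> [0.38, 3.16, 5.94, 8.72, 11.5]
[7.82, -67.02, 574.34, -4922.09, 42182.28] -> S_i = 7.82*(-8.57)^i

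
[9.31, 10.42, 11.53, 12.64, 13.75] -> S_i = 9.31 + 1.11*i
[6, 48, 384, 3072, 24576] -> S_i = 6*8^i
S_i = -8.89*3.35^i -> [-8.89, -29.78, -99.77, -334.22, -1119.65]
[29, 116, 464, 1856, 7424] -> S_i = 29*4^i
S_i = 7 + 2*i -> [7, 9, 11, 13, 15]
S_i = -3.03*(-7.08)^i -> [-3.03, 21.45, -151.88, 1075.33, -7613.35]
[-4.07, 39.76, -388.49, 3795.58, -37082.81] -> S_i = -4.07*(-9.77)^i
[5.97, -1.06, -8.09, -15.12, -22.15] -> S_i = 5.97 + -7.03*i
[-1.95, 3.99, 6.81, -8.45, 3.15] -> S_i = Random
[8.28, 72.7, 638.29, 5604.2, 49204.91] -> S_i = 8.28*8.78^i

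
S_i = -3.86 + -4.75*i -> [-3.86, -8.61, -13.36, -18.11, -22.86]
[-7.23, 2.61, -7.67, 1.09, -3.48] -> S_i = Random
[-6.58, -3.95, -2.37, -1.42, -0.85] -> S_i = -6.58*0.60^i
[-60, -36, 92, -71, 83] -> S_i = Random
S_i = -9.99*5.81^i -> [-9.99, -58.04, -337.22, -1959.27, -11383.35]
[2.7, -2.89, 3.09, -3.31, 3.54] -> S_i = 2.70*(-1.07)^i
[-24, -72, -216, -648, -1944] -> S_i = -24*3^i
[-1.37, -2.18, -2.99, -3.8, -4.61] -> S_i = -1.37 + -0.81*i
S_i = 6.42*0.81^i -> [6.42, 5.2, 4.21, 3.41, 2.76]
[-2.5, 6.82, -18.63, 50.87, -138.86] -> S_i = -2.50*(-2.73)^i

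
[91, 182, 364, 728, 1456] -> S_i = 91*2^i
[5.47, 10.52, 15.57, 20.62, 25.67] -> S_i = 5.47 + 5.05*i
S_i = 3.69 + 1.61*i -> [3.69, 5.3, 6.91, 8.52, 10.13]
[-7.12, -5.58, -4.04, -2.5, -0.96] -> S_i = -7.12 + 1.54*i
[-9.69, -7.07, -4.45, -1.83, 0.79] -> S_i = -9.69 + 2.62*i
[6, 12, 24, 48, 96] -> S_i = 6*2^i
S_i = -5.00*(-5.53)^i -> [-5.0, 27.65, -152.9, 845.56, -4675.96]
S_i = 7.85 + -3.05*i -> [7.85, 4.8, 1.75, -1.3, -4.35]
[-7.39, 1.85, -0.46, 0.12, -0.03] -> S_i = -7.39*(-0.25)^i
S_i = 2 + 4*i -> [2, 6, 10, 14, 18]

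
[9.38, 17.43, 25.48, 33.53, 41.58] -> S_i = 9.38 + 8.05*i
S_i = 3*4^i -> [3, 12, 48, 192, 768]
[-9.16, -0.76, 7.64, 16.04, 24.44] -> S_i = -9.16 + 8.40*i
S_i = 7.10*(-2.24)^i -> [7.1, -15.9, 35.62, -79.8, 178.75]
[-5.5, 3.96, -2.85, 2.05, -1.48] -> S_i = -5.50*(-0.72)^i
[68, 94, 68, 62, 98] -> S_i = Random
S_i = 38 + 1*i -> [38, 39, 40, 41, 42]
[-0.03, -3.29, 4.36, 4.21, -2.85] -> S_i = Random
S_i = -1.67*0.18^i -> [-1.67, -0.3, -0.05, -0.01, -0.0]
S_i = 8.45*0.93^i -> [8.45, 7.86, 7.31, 6.8, 6.32]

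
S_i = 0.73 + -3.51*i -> [0.73, -2.78, -6.29, -9.8, -13.31]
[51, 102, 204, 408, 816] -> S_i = 51*2^i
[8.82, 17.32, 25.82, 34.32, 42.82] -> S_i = 8.82 + 8.50*i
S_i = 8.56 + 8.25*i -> [8.56, 16.81, 25.06, 33.31, 41.56]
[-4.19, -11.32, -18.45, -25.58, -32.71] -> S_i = -4.19 + -7.13*i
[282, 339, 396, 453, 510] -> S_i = 282 + 57*i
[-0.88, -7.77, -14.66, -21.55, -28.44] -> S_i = -0.88 + -6.89*i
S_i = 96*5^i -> [96, 480, 2400, 12000, 60000]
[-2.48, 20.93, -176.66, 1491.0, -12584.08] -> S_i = -2.48*(-8.44)^i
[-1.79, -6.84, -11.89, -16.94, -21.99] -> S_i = -1.79 + -5.05*i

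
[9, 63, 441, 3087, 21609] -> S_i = 9*7^i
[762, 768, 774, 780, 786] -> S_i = 762 + 6*i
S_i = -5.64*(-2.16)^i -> [-5.64, 12.18, -26.31, 56.84, -122.77]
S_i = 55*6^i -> [55, 330, 1980, 11880, 71280]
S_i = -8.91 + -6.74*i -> [-8.91, -15.65, -22.39, -29.13, -35.87]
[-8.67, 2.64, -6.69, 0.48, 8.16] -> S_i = Random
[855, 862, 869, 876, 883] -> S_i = 855 + 7*i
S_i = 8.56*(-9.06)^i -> [8.56, -77.55, 702.64, -6365.88, 57674.86]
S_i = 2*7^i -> [2, 14, 98, 686, 4802]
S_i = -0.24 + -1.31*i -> [-0.24, -1.55, -2.86, -4.17, -5.48]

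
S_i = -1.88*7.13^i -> [-1.88, -13.4, -95.57, -681.44, -4858.65]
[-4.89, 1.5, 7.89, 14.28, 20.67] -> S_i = -4.89 + 6.39*i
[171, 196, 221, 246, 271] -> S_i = 171 + 25*i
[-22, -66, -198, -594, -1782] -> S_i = -22*3^i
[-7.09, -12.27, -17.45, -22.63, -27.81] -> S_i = -7.09 + -5.18*i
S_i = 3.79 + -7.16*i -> [3.79, -3.37, -10.53, -17.69, -24.85]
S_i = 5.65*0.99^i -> [5.65, 5.59, 5.54, 5.48, 5.43]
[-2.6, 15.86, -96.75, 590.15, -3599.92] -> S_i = -2.60*(-6.10)^i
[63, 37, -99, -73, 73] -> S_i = Random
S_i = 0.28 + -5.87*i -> [0.28, -5.59, -11.46, -17.33, -23.2]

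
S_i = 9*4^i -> [9, 36, 144, 576, 2304]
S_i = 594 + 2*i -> [594, 596, 598, 600, 602]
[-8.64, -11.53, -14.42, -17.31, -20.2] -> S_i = -8.64 + -2.89*i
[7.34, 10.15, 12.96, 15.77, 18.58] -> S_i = 7.34 + 2.81*i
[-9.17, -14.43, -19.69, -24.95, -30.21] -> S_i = -9.17 + -5.26*i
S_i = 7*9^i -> [7, 63, 567, 5103, 45927]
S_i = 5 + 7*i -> [5, 12, 19, 26, 33]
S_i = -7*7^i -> [-7, -49, -343, -2401, -16807]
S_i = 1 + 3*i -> [1, 4, 7, 10, 13]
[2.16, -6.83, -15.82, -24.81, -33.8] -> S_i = 2.16 + -8.99*i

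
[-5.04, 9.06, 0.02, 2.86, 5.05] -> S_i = Random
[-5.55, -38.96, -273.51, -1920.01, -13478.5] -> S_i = -5.55*7.02^i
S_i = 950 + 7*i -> [950, 957, 964, 971, 978]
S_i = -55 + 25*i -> [-55, -30, -5, 20, 45]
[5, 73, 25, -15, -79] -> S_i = Random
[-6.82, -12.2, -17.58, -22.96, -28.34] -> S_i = -6.82 + -5.38*i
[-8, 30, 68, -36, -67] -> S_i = Random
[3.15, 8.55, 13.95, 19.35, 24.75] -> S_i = 3.15 + 5.40*i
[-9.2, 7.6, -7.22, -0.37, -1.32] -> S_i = Random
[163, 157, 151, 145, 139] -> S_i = 163 + -6*i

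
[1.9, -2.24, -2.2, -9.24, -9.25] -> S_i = Random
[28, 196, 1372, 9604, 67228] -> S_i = 28*7^i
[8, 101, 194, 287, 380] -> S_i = 8 + 93*i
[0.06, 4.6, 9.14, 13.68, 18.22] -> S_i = 0.06 + 4.54*i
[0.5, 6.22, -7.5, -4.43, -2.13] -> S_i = Random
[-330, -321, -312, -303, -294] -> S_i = -330 + 9*i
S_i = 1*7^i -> [1, 7, 49, 343, 2401]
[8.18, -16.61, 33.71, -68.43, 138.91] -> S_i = 8.18*(-2.03)^i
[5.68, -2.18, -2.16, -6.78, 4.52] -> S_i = Random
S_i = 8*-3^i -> [8, -24, 72, -216, 648]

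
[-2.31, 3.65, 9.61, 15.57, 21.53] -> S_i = -2.31 + 5.96*i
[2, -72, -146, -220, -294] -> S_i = 2 + -74*i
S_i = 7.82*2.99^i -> [7.82, 23.38, 69.91, 209.04, 625.02]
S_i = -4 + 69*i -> [-4, 65, 134, 203, 272]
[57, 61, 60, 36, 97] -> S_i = Random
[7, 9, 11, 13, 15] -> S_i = 7 + 2*i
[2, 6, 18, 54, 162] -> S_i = 2*3^i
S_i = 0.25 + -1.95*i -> [0.25, -1.7, -3.65, -5.6, -7.55]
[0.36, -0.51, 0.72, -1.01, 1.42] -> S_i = 0.36*(-1.41)^i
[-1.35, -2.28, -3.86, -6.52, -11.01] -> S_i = -1.35*1.69^i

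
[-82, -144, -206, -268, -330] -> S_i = -82 + -62*i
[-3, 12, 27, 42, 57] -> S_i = -3 + 15*i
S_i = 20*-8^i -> [20, -160, 1280, -10240, 81920]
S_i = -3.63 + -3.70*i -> [-3.63, -7.33, -11.03, -14.73, -18.43]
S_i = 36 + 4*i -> [36, 40, 44, 48, 52]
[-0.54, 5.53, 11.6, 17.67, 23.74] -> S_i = -0.54 + 6.07*i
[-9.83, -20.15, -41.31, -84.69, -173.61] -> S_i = -9.83*2.05^i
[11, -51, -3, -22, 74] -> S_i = Random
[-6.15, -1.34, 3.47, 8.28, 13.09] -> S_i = -6.15 + 4.81*i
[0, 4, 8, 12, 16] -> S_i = 0 + 4*i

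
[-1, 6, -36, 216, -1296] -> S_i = -1*-6^i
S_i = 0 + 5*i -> [0, 5, 10, 15, 20]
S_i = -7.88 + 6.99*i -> [-7.88, -0.89, 6.1, 13.09, 20.08]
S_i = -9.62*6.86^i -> [-9.62, -65.99, -452.71, -3105.61, -21304.51]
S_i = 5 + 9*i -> [5, 14, 23, 32, 41]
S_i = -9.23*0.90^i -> [-9.23, -8.31, -7.48, -6.73, -6.06]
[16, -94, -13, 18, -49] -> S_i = Random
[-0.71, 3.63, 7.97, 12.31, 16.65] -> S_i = -0.71 + 4.34*i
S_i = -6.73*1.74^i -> [-6.73, -11.71, -20.38, -35.45, -61.69]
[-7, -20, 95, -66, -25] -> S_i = Random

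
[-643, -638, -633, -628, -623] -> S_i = -643 + 5*i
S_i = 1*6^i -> [1, 6, 36, 216, 1296]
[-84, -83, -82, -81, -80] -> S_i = -84 + 1*i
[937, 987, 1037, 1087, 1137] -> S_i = 937 + 50*i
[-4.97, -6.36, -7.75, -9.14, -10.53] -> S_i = -4.97 + -1.39*i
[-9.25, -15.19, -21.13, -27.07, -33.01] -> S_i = -9.25 + -5.94*i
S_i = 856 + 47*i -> [856, 903, 950, 997, 1044]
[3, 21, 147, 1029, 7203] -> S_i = 3*7^i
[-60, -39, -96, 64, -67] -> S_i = Random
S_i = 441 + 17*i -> [441, 458, 475, 492, 509]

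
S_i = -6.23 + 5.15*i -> [-6.23, -1.08, 4.07, 9.22, 14.37]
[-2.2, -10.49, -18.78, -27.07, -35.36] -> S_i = -2.20 + -8.29*i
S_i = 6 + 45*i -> [6, 51, 96, 141, 186]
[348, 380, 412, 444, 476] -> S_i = 348 + 32*i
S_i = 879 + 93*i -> [879, 972, 1065, 1158, 1251]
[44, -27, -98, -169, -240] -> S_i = 44 + -71*i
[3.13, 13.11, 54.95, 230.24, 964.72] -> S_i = 3.13*4.19^i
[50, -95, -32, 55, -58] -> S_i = Random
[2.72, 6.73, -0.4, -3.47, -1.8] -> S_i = Random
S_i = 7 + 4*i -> [7, 11, 15, 19, 23]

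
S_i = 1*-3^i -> [1, -3, 9, -27, 81]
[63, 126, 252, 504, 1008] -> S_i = 63*2^i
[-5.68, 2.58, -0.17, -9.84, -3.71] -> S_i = Random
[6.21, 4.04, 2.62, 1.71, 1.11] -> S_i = 6.21*0.65^i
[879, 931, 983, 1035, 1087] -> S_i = 879 + 52*i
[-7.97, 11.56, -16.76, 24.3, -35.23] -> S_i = -7.97*(-1.45)^i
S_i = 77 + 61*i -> [77, 138, 199, 260, 321]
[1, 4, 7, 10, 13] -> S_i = 1 + 3*i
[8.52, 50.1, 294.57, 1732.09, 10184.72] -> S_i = 8.52*5.88^i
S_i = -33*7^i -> [-33, -231, -1617, -11319, -79233]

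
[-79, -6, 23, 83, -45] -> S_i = Random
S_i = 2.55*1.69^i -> [2.55, 4.31, 7.28, 12.31, 20.8]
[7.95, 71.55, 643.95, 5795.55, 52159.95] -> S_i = 7.95*9.00^i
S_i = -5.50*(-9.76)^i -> [-5.5, 53.68, -523.92, 5113.43, -49907.06]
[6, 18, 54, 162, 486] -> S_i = 6*3^i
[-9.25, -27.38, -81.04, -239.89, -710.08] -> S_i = -9.25*2.96^i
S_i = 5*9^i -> [5, 45, 405, 3645, 32805]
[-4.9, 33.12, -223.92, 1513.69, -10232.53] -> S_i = -4.90*(-6.76)^i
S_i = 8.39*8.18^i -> [8.39, 68.63, 561.4, 4592.21, 37564.29]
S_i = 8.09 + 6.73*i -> [8.09, 14.82, 21.55, 28.28, 35.01]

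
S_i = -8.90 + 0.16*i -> [-8.9, -8.74, -8.58, -8.42, -8.26]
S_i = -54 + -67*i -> [-54, -121, -188, -255, -322]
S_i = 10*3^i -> [10, 30, 90, 270, 810]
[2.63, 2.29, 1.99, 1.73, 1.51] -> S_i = 2.63*0.87^i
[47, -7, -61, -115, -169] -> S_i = 47 + -54*i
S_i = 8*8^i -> [8, 64, 512, 4096, 32768]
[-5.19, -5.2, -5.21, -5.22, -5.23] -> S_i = -5.19 + -0.01*i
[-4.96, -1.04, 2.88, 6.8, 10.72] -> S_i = -4.96 + 3.92*i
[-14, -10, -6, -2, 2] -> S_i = -14 + 4*i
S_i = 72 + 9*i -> [72, 81, 90, 99, 108]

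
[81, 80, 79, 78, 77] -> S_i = 81 + -1*i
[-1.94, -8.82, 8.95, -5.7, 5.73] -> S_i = Random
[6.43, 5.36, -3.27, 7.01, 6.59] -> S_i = Random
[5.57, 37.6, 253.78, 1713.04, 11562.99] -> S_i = 5.57*6.75^i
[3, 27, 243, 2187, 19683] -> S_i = 3*9^i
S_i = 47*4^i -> [47, 188, 752, 3008, 12032]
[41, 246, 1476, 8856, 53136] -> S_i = 41*6^i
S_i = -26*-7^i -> [-26, 182, -1274, 8918, -62426]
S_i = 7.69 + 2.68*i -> [7.69, 10.37, 13.05, 15.73, 18.41]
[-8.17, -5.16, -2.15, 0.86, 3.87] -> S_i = -8.17 + 3.01*i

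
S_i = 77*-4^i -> [77, -308, 1232, -4928, 19712]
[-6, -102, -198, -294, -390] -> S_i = -6 + -96*i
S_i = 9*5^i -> [9, 45, 225, 1125, 5625]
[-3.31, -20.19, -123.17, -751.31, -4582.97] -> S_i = -3.31*6.10^i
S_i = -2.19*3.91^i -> [-2.19, -8.56, -33.48, -130.91, -511.86]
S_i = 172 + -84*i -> [172, 88, 4, -80, -164]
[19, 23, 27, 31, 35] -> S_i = 19 + 4*i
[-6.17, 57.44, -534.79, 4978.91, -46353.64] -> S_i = -6.17*(-9.31)^i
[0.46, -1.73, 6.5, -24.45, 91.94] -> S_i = 0.46*(-3.76)^i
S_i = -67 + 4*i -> [-67, -63, -59, -55, -51]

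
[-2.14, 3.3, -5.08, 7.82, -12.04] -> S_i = -2.14*(-1.54)^i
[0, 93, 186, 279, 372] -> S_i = 0 + 93*i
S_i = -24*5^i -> [-24, -120, -600, -3000, -15000]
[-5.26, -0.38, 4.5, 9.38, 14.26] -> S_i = -5.26 + 4.88*i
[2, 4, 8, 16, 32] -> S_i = 2*2^i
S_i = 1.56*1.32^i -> [1.56, 2.06, 2.72, 3.59, 4.74]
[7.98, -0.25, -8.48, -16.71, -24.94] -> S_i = 7.98 + -8.23*i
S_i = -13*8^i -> [-13, -104, -832, -6656, -53248]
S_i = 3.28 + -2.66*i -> [3.28, 0.62, -2.04, -4.7, -7.36]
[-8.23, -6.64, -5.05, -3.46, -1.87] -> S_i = -8.23 + 1.59*i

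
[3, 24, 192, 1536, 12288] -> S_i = 3*8^i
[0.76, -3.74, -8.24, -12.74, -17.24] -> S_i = 0.76 + -4.50*i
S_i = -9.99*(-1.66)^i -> [-9.99, 16.58, -27.53, 45.7, -75.86]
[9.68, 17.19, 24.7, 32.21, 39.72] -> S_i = 9.68 + 7.51*i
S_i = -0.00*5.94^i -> [-0.0, -0.0, -0.0, -0.0, -0.0]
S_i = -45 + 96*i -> [-45, 51, 147, 243, 339]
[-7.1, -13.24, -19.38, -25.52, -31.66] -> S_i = -7.10 + -6.14*i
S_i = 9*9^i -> [9, 81, 729, 6561, 59049]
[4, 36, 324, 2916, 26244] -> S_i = 4*9^i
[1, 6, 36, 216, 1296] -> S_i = 1*6^i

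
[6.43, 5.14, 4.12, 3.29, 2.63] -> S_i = 6.43*0.80^i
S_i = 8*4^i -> [8, 32, 128, 512, 2048]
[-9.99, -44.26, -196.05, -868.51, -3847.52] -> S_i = -9.99*4.43^i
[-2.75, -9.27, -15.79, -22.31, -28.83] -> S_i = -2.75 + -6.52*i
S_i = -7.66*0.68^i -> [-7.66, -5.21, -3.54, -2.41, -1.64]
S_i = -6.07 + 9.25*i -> [-6.07, 3.18, 12.43, 21.68, 30.93]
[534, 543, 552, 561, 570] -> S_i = 534 + 9*i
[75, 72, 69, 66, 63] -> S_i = 75 + -3*i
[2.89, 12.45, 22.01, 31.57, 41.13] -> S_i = 2.89 + 9.56*i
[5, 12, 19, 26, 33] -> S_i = 5 + 7*i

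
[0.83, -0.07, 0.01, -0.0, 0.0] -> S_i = 0.83*(-0.08)^i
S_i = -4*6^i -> [-4, -24, -144, -864, -5184]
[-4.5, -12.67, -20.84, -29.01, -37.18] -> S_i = -4.50 + -8.17*i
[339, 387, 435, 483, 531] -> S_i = 339 + 48*i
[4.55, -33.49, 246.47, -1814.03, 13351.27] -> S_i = 4.55*(-7.36)^i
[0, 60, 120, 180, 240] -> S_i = 0 + 60*i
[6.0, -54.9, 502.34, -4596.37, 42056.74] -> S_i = 6.00*(-9.15)^i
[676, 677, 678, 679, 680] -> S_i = 676 + 1*i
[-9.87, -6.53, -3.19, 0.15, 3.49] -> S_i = -9.87 + 3.34*i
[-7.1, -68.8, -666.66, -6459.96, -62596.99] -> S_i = -7.10*9.69^i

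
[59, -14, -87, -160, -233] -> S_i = 59 + -73*i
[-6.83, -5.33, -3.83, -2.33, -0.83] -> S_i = -6.83 + 1.50*i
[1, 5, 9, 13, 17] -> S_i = 1 + 4*i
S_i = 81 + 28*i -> [81, 109, 137, 165, 193]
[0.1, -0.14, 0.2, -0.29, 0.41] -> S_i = 0.10*(-1.42)^i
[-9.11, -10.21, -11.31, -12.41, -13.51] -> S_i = -9.11 + -1.10*i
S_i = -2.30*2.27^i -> [-2.3, -5.22, -11.85, -26.9, -61.07]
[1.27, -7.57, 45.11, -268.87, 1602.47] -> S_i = 1.27*(-5.96)^i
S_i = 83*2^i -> [83, 166, 332, 664, 1328]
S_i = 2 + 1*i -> [2, 3, 4, 5, 6]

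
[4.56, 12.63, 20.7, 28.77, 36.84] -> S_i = 4.56 + 8.07*i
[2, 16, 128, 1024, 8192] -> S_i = 2*8^i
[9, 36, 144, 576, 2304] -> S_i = 9*4^i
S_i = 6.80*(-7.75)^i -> [6.8, -52.7, 408.42, -3165.29, 24531.03]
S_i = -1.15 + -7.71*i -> [-1.15, -8.86, -16.57, -24.28, -31.99]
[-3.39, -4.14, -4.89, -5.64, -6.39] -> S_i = -3.39 + -0.75*i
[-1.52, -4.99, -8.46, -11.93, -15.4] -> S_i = -1.52 + -3.47*i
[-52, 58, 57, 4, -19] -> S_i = Random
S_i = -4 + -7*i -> [-4, -11, -18, -25, -32]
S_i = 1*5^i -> [1, 5, 25, 125, 625]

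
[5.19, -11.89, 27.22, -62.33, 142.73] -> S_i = 5.19*(-2.29)^i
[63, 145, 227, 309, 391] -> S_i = 63 + 82*i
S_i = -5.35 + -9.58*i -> [-5.35, -14.93, -24.51, -34.09, -43.67]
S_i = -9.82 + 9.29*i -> [-9.82, -0.53, 8.76, 18.05, 27.34]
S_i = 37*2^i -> [37, 74, 148, 296, 592]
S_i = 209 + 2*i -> [209, 211, 213, 215, 217]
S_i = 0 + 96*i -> [0, 96, 192, 288, 384]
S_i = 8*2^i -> [8, 16, 32, 64, 128]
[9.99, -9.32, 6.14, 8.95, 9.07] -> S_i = Random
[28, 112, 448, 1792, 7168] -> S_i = 28*4^i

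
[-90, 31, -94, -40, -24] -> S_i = Random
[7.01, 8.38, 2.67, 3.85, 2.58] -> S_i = Random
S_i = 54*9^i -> [54, 486, 4374, 39366, 354294]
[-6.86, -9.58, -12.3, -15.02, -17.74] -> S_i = -6.86 + -2.72*i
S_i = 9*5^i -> [9, 45, 225, 1125, 5625]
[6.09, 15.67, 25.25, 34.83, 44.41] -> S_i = 6.09 + 9.58*i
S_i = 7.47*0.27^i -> [7.47, 2.02, 0.54, 0.15, 0.04]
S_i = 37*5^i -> [37, 185, 925, 4625, 23125]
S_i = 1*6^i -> [1, 6, 36, 216, 1296]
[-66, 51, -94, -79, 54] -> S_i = Random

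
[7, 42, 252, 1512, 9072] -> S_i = 7*6^i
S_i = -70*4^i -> [-70, -280, -1120, -4480, -17920]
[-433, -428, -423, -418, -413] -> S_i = -433 + 5*i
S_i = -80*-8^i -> [-80, 640, -5120, 40960, -327680]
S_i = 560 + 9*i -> [560, 569, 578, 587, 596]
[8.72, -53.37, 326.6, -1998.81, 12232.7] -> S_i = 8.72*(-6.12)^i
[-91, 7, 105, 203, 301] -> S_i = -91 + 98*i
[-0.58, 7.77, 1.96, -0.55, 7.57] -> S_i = Random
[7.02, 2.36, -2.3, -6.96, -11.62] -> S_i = 7.02 + -4.66*i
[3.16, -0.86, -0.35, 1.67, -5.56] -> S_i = Random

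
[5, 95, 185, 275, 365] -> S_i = 5 + 90*i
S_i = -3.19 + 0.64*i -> [-3.19, -2.55, -1.91, -1.27, -0.63]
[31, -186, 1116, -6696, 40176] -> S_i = 31*-6^i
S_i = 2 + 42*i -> [2, 44, 86, 128, 170]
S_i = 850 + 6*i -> [850, 856, 862, 868, 874]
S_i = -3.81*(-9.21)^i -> [-3.81, 35.09, -323.18, 2976.49, -27413.44]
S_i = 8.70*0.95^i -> [8.7, 8.26, 7.85, 7.46, 7.09]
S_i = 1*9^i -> [1, 9, 81, 729, 6561]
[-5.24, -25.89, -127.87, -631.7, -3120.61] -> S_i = -5.24*4.94^i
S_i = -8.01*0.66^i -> [-8.01, -5.29, -3.49, -2.3, -1.52]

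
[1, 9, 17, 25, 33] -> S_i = 1 + 8*i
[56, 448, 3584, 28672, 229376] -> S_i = 56*8^i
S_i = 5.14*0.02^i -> [5.14, 0.1, 0.0, 0.0, 0.0]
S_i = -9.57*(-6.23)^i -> [-9.57, 59.62, -371.44, 2314.07, -14416.64]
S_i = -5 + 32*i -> [-5, 27, 59, 91, 123]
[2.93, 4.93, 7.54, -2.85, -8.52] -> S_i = Random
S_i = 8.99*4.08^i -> [8.99, 36.68, 149.65, 610.58, 2491.15]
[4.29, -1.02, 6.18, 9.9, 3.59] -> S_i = Random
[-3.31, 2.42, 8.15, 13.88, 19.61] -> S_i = -3.31 + 5.73*i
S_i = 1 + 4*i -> [1, 5, 9, 13, 17]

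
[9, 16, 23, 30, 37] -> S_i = 9 + 7*i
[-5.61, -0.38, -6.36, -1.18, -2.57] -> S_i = Random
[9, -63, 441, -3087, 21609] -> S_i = 9*-7^i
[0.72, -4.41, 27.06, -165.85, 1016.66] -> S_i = 0.72*(-6.13)^i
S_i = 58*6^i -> [58, 348, 2088, 12528, 75168]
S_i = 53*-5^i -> [53, -265, 1325, -6625, 33125]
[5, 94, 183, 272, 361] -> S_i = 5 + 89*i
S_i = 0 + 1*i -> [0, 1, 2, 3, 4]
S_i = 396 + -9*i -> [396, 387, 378, 369, 360]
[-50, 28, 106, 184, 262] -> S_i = -50 + 78*i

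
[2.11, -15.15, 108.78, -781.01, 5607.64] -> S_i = 2.11*(-7.18)^i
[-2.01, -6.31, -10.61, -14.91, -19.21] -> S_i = -2.01 + -4.30*i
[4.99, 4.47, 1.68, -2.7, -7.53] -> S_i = Random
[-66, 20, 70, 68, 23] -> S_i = Random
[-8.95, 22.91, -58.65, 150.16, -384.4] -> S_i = -8.95*(-2.56)^i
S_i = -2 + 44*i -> [-2, 42, 86, 130, 174]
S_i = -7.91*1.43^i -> [-7.91, -11.31, -16.18, -23.13, -33.08]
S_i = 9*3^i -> [9, 27, 81, 243, 729]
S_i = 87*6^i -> [87, 522, 3132, 18792, 112752]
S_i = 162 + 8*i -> [162, 170, 178, 186, 194]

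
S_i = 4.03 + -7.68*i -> [4.03, -3.65, -11.33, -19.01, -26.69]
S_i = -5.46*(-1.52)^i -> [-5.46, 8.3, -12.61, 19.17, -29.15]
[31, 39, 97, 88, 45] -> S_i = Random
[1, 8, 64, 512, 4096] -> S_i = 1*8^i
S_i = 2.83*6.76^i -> [2.83, 19.13, 129.32, 874.23, 5909.81]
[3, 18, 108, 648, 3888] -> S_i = 3*6^i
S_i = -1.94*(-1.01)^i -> [-1.94, 1.96, -1.98, 2.0, -2.02]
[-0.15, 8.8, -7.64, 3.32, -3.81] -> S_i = Random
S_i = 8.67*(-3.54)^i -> [8.67, -30.69, 108.65, -384.62, 1361.55]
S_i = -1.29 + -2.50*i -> [-1.29, -3.79, -6.29, -8.79, -11.29]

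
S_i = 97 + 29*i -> [97, 126, 155, 184, 213]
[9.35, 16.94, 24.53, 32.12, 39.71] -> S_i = 9.35 + 7.59*i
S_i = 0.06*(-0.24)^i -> [0.06, -0.01, 0.0, -0.0, 0.0]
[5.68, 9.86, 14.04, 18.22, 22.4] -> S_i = 5.68 + 4.18*i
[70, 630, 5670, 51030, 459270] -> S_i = 70*9^i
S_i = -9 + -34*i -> [-9, -43, -77, -111, -145]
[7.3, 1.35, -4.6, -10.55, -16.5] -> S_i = 7.30 + -5.95*i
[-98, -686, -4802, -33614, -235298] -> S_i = -98*7^i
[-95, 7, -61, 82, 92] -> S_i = Random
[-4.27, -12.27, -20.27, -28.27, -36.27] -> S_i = -4.27 + -8.00*i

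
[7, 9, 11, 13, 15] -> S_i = 7 + 2*i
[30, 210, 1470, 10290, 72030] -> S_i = 30*7^i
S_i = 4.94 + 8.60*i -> [4.94, 13.54, 22.14, 30.74, 39.34]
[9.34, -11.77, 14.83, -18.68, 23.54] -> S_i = 9.34*(-1.26)^i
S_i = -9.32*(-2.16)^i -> [-9.32, 20.13, -43.48, 93.92, -202.88]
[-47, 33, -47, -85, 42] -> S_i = Random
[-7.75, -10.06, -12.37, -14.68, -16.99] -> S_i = -7.75 + -2.31*i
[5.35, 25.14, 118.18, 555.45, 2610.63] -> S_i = 5.35*4.70^i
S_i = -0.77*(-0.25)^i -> [-0.77, 0.19, -0.05, 0.01, -0.0]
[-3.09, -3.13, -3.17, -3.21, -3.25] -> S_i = -3.09 + -0.04*i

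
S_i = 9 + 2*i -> [9, 11, 13, 15, 17]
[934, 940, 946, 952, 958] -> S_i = 934 + 6*i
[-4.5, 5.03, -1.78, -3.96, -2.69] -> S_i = Random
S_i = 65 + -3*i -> [65, 62, 59, 56, 53]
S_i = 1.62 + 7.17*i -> [1.62, 8.79, 15.96, 23.13, 30.3]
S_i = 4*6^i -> [4, 24, 144, 864, 5184]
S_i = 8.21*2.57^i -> [8.21, 21.1, 54.23, 139.36, 358.16]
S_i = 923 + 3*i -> [923, 926, 929, 932, 935]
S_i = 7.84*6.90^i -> [7.84, 54.1, 373.26, 2575.51, 17771.02]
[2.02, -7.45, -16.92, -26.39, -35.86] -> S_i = 2.02 + -9.47*i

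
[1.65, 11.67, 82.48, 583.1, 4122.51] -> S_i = 1.65*7.07^i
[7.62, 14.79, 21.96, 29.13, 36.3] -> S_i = 7.62 + 7.17*i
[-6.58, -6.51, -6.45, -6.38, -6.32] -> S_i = -6.58*0.99^i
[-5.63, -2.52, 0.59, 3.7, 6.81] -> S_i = -5.63 + 3.11*i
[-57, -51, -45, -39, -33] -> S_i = -57 + 6*i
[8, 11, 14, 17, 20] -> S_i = 8 + 3*i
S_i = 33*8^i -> [33, 264, 2112, 16896, 135168]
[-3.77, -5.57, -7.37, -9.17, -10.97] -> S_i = -3.77 + -1.80*i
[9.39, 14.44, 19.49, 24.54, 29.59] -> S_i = 9.39 + 5.05*i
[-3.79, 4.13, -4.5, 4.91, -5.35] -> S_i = -3.79*(-1.09)^i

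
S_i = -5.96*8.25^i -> [-5.96, -49.17, -405.65, -3346.63, -27609.72]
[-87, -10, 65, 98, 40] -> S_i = Random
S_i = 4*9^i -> [4, 36, 324, 2916, 26244]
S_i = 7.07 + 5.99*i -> [7.07, 13.06, 19.05, 25.04, 31.03]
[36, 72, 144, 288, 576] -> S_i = 36*2^i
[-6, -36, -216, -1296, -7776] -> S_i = -6*6^i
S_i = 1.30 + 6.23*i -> [1.3, 7.53, 13.76, 19.99, 26.22]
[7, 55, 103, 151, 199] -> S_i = 7 + 48*i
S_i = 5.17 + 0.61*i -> [5.17, 5.78, 6.39, 7.0, 7.61]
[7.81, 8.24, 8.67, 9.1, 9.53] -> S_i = 7.81 + 0.43*i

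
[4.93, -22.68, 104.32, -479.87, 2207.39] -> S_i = 4.93*(-4.60)^i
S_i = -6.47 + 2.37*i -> [-6.47, -4.1, -1.73, 0.64, 3.01]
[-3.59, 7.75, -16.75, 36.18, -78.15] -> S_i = -3.59*(-2.16)^i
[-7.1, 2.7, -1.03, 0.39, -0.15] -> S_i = -7.10*(-0.38)^i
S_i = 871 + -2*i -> [871, 869, 867, 865, 863]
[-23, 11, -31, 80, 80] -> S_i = Random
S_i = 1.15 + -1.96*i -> [1.15, -0.81, -2.77, -4.73, -6.69]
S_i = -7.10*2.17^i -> [-7.1, -15.41, -33.43, -72.55, -157.43]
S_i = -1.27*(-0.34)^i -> [-1.27, 0.43, -0.15, 0.05, -0.02]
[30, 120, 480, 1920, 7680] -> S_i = 30*4^i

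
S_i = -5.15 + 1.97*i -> [-5.15, -3.18, -1.21, 0.76, 2.73]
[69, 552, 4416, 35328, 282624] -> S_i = 69*8^i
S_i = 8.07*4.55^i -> [8.07, 36.72, 167.07, 760.16, 3458.75]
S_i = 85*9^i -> [85, 765, 6885, 61965, 557685]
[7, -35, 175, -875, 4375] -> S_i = 7*-5^i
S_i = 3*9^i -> [3, 27, 243, 2187, 19683]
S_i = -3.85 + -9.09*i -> [-3.85, -12.94, -22.03, -31.12, -40.21]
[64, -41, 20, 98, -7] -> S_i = Random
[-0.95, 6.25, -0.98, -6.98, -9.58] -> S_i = Random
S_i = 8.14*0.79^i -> [8.14, 6.43, 5.08, 4.01, 3.17]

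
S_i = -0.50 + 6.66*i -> [-0.5, 6.16, 12.82, 19.48, 26.14]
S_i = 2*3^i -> [2, 6, 18, 54, 162]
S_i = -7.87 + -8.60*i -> [-7.87, -16.47, -25.07, -33.67, -42.27]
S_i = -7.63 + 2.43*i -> [-7.63, -5.2, -2.77, -0.34, 2.09]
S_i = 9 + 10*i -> [9, 19, 29, 39, 49]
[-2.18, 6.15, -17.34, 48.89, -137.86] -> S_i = -2.18*(-2.82)^i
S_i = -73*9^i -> [-73, -657, -5913, -53217, -478953]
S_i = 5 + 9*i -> [5, 14, 23, 32, 41]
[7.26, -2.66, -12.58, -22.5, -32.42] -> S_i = 7.26 + -9.92*i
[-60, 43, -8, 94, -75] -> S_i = Random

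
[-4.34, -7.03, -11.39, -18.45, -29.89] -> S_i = -4.34*1.62^i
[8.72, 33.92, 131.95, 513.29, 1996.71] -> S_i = 8.72*3.89^i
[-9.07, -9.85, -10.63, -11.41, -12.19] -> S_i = -9.07 + -0.78*i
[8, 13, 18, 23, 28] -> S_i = 8 + 5*i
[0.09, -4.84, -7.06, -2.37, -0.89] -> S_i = Random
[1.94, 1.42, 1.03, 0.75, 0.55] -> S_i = 1.94*0.73^i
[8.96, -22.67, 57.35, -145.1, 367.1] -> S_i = 8.96*(-2.53)^i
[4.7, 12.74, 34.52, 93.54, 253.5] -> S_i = 4.70*2.71^i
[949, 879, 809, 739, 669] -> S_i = 949 + -70*i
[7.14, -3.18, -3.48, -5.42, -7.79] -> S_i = Random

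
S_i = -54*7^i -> [-54, -378, -2646, -18522, -129654]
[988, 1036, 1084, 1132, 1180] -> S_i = 988 + 48*i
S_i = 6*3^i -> [6, 18, 54, 162, 486]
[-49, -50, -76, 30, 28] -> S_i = Random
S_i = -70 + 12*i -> [-70, -58, -46, -34, -22]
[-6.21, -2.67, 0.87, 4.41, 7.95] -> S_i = -6.21 + 3.54*i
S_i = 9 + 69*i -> [9, 78, 147, 216, 285]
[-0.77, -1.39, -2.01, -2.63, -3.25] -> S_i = -0.77 + -0.62*i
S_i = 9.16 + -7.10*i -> [9.16, 2.06, -5.04, -12.14, -19.24]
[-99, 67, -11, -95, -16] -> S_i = Random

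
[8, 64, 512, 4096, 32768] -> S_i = 8*8^i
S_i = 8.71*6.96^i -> [8.71, 60.62, 421.93, 2936.61, 20438.79]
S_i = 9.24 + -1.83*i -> [9.24, 7.41, 5.58, 3.75, 1.92]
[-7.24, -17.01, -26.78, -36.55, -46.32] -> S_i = -7.24 + -9.77*i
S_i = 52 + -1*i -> [52, 51, 50, 49, 48]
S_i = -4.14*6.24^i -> [-4.14, -25.83, -161.2, -1005.9, -6276.81]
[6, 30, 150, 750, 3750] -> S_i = 6*5^i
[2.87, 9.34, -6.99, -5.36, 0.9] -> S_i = Random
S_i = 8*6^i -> [8, 48, 288, 1728, 10368]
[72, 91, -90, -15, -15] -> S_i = Random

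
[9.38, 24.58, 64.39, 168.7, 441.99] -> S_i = 9.38*2.62^i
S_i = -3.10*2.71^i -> [-3.1, -8.4, -22.77, -61.7, -167.2]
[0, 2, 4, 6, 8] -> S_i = 0 + 2*i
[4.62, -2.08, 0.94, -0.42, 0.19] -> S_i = 4.62*(-0.45)^i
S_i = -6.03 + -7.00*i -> [-6.03, -13.03, -20.03, -27.03, -34.03]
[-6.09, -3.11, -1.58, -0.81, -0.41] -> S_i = -6.09*0.51^i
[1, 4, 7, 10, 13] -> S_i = 1 + 3*i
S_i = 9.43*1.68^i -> [9.43, 15.84, 26.62, 44.71, 75.12]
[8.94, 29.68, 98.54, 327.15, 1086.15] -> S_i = 8.94*3.32^i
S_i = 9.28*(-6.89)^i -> [9.28, -63.94, 440.54, -3035.33, 20913.41]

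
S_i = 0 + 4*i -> [0, 4, 8, 12, 16]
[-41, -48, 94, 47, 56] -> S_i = Random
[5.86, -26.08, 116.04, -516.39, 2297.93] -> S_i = 5.86*(-4.45)^i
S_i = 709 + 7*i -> [709, 716, 723, 730, 737]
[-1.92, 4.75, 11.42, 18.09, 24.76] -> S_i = -1.92 + 6.67*i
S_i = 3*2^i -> [3, 6, 12, 24, 48]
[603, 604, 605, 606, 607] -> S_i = 603 + 1*i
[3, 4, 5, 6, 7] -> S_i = 3 + 1*i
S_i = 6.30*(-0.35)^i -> [6.3, -2.2, 0.77, -0.27, 0.09]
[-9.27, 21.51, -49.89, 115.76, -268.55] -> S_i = -9.27*(-2.32)^i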